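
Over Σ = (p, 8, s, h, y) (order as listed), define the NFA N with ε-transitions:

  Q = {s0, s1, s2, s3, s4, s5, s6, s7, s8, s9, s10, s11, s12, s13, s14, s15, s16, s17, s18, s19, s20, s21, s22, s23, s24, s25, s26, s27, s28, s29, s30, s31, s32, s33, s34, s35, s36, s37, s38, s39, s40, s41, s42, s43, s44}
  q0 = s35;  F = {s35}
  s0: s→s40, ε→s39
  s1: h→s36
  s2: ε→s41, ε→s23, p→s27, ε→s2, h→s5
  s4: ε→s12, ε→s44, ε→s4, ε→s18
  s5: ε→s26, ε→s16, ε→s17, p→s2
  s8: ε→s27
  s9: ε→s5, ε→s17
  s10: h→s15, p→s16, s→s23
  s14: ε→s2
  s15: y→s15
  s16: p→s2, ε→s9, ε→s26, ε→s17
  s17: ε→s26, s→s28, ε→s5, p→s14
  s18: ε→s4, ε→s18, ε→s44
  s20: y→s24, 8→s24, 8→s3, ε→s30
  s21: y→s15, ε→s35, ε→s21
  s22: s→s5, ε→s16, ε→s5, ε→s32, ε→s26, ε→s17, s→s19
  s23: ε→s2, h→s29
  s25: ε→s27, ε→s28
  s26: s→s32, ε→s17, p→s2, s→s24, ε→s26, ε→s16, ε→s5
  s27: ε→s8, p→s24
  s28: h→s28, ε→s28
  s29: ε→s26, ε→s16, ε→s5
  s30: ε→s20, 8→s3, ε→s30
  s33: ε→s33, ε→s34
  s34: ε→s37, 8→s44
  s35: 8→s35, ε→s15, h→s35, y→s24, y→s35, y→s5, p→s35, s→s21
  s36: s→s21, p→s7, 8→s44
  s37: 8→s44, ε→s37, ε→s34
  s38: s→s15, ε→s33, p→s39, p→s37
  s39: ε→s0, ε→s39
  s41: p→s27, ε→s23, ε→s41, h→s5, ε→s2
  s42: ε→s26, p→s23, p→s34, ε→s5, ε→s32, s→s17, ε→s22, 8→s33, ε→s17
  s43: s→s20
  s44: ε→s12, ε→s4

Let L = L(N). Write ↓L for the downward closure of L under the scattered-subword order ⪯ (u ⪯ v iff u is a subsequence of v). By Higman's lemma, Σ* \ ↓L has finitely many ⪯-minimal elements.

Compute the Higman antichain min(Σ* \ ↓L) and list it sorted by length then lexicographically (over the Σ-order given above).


|Q|=45, |F|=1, |δ|=111 (64 ε).
min D↑ (1 st, q0=0, F={}): 0:p→0,8→0,s→0,h→0,y→0 [Hopcroft].
L(D↑) = ∅ ⇒ ↓L = Σ*.

Antichain: [].


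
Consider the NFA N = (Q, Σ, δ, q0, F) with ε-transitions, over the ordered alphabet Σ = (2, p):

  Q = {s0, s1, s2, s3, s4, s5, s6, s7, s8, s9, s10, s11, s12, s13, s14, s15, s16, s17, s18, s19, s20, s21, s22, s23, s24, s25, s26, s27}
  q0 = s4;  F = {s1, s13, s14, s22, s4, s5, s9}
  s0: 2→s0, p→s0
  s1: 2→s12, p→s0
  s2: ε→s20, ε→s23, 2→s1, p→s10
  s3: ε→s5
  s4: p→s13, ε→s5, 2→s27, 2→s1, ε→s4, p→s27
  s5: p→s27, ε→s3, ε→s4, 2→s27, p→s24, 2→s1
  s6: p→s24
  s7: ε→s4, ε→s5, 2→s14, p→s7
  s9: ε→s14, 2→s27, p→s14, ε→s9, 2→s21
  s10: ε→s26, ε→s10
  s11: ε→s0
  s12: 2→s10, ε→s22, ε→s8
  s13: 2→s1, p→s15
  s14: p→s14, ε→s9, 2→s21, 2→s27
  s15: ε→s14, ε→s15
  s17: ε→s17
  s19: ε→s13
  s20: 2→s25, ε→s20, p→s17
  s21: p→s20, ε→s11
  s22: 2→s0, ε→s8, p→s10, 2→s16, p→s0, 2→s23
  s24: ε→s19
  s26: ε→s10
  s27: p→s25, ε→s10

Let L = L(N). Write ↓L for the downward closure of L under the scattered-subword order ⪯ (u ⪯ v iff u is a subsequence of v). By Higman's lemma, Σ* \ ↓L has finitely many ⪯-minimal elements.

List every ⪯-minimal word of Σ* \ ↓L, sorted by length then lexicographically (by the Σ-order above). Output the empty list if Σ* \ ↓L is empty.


|Q|=28, |F|=7, |δ|=62 (27 ε).
min D↑ (6 st, q0=0, F={4}): 0:2→1,p→2 1:2→3,p→4 2:2→1,p→5 3:2→4,p→4 4:2→4,p→4 5:2→4,p→5 (ε-aug+det+¬).
'2p': run [24, 15, 6] end={s0,s10,s17,s20,s25,s26} — reject; 2/2 deletions ∈↓L.
'222': N↓-sim [24, 15, 9, 5] end={s0,s10,s16,s23,s26} — reject; 3/3 single-dels accept.
'pp2': run [24, 21, 12, 9] end={s0,s10,s11,s17,s20,s21,s25,s26,s27} ∉↓L; 3/3 deletions ∈↓L.
3 words, ⪯-incomp.

min(Σ*\↓L) = [2p, 222, pp2].


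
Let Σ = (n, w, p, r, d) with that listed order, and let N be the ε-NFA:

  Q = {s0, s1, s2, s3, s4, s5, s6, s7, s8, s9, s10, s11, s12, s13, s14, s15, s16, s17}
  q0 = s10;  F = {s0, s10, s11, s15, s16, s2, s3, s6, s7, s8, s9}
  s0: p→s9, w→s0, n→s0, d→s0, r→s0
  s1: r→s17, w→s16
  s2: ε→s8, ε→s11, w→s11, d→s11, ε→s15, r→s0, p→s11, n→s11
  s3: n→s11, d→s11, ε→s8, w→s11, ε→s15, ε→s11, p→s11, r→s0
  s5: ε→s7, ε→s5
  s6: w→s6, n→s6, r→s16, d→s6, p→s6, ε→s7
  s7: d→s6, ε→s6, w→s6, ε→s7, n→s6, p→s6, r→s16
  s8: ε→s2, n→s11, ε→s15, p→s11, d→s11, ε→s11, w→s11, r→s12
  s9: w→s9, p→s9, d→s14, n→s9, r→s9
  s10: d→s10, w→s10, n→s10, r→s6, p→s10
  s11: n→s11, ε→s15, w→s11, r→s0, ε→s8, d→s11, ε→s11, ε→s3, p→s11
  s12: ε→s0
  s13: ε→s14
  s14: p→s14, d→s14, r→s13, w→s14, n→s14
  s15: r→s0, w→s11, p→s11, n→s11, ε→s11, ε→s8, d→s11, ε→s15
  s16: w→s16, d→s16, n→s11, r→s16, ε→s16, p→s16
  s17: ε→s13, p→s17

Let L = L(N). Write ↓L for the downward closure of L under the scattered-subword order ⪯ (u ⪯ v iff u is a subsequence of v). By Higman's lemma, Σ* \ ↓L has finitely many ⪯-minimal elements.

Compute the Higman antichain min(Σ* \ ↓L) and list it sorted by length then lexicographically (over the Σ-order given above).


|Q|=18, |F|=11, |δ|=88 (25 ε).
min D↑ (7 st, q0=0, F={6}): 0:n→0,w→0,p→0,r→1,d→0 1:n→1,w→1,p→1,r→2,d→1 2:n→3,w→2,p→2,r→2,d→2 3:n→3,w→3,p→3,r→4,d→3 4:n→4,w→4,p→5,r→4,d→4 5:n→5,w→5,p→5,r→5,d→6 6:n→6,w→6,p→6,r→6,d→6.
'rrnrpd': run [14, 13, 11, 10, 5, 3, 2] end={s13,s14} rej; 6/6 single-dels accept.
1 words, ⪯-incomp.

Antichain: [rrnrpd].


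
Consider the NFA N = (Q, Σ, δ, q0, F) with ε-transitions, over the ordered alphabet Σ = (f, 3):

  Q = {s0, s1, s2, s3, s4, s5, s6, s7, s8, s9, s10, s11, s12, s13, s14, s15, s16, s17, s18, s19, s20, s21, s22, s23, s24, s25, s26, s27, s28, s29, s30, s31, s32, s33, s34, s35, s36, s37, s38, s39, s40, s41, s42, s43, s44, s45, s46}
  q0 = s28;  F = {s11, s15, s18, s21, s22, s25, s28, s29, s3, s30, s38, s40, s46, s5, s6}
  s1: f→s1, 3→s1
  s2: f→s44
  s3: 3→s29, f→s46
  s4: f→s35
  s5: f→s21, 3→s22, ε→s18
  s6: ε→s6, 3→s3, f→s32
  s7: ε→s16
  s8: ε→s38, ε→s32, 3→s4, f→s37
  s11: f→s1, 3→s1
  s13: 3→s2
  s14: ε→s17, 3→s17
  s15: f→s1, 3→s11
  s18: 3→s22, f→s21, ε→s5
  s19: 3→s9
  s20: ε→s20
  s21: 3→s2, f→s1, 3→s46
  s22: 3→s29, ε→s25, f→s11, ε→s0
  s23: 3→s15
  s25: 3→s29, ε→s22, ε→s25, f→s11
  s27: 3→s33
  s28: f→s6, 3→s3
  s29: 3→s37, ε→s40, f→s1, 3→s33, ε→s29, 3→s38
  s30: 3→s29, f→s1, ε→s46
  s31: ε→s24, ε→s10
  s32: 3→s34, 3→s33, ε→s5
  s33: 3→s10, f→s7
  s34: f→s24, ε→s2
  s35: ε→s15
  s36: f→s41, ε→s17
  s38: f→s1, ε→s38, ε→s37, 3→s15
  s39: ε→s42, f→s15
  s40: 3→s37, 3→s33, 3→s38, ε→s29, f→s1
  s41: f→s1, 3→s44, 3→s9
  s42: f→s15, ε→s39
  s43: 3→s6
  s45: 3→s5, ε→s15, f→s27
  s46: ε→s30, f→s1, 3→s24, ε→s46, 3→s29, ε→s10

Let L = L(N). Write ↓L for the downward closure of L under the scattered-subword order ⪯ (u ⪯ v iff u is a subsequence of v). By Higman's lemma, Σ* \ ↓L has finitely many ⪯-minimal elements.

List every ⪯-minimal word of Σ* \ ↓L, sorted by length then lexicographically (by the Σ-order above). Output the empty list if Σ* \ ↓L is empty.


|Q|=47, |F|=15, |δ|=91 (30 ε).
min D↑ (12 st, q0=0, F={8}): 0:f→1,3→2 1:f→3,3→2 2:f→4,3→5 3:f→6,3→7 4:f→8,3→5 5:f→8,3→9 6:f→8,3→4 7:f→10,3→5 8:f→8,3→8 9:f→8,3→11 10:f→8,3→8 11:f→8,3→10 [Hopcroft].
'3ff': run [27, 21, 15, 3] end={s1,s16,s7} ∉↓L; 3/3 deletions ∈↓L.
'33f': run [27, 21, 12, 3] end={s1,s16,s7} — reject; 3/3 del acc.
'ffff': |S_i|=[27, 26, 24, 17, 4] end={s1,s16,s44,s7} ∉↓L; 4/4 del acc.
'ff3f3': N↓-sim [27, 26, 24, 20, 6, 1] end={s1} — reject; 5/5 single-dels accept.
'333333': run [27, 21, 12, 9, 4, 2, 1] end={s1} — reject; 6/6 deletions ∈↓L.
5 obstructions.

min(Σ*\↓L) = [3ff, 33f, ffff, ff3f3, 333333].


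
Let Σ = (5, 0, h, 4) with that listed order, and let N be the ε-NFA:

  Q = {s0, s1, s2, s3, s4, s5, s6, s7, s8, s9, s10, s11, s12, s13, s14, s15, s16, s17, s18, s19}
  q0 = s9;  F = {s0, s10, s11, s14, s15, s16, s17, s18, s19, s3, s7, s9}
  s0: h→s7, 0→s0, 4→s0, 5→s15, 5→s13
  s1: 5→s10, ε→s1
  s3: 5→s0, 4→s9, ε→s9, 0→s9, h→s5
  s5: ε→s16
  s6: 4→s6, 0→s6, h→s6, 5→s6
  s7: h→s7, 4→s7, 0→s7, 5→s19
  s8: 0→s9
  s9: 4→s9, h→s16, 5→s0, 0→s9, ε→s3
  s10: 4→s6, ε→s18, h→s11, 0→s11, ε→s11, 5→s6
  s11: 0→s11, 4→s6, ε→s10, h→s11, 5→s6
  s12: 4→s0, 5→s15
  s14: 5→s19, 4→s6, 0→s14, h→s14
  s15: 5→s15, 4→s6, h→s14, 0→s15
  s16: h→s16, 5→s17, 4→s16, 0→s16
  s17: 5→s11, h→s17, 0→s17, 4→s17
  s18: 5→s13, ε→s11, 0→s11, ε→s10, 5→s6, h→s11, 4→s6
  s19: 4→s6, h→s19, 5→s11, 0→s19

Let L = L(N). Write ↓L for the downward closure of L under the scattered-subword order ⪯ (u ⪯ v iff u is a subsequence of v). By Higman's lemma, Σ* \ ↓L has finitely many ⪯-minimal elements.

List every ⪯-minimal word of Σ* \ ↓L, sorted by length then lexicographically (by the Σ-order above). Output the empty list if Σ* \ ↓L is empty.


|Q|=20, |F|=12, |δ|=67 (9 ε).
min D↑ (10 st, q0=0, F={7}): 0:5→1,0→0,h→2,4→0 1:5→3,0→1,h→4,4→1 2:5→5,0→2,h→2,4→2 3:5→3,0→3,h→6,4→7 4:5→8,0→4,h→4,4→4 5:5→9,0→5,h→5,4→5 6:5→8,0→6,h→6,4→7 7:5→7,0→7,h→7,4→7 8:5→9,0→8,h→8,4→7 9:5→7,0→9,h→9,4→7.
'554': run [15, 11, 8, 1] end={s6} ∉↓L; 3/3 single-dels accept.
'h555': run [15, 11, 7, 5, 2] end={s13,s6} — reject; 4/4 deletions ∈↓L.
2 minimals (antichain).

min(Σ*\↓L) = [554, h555].


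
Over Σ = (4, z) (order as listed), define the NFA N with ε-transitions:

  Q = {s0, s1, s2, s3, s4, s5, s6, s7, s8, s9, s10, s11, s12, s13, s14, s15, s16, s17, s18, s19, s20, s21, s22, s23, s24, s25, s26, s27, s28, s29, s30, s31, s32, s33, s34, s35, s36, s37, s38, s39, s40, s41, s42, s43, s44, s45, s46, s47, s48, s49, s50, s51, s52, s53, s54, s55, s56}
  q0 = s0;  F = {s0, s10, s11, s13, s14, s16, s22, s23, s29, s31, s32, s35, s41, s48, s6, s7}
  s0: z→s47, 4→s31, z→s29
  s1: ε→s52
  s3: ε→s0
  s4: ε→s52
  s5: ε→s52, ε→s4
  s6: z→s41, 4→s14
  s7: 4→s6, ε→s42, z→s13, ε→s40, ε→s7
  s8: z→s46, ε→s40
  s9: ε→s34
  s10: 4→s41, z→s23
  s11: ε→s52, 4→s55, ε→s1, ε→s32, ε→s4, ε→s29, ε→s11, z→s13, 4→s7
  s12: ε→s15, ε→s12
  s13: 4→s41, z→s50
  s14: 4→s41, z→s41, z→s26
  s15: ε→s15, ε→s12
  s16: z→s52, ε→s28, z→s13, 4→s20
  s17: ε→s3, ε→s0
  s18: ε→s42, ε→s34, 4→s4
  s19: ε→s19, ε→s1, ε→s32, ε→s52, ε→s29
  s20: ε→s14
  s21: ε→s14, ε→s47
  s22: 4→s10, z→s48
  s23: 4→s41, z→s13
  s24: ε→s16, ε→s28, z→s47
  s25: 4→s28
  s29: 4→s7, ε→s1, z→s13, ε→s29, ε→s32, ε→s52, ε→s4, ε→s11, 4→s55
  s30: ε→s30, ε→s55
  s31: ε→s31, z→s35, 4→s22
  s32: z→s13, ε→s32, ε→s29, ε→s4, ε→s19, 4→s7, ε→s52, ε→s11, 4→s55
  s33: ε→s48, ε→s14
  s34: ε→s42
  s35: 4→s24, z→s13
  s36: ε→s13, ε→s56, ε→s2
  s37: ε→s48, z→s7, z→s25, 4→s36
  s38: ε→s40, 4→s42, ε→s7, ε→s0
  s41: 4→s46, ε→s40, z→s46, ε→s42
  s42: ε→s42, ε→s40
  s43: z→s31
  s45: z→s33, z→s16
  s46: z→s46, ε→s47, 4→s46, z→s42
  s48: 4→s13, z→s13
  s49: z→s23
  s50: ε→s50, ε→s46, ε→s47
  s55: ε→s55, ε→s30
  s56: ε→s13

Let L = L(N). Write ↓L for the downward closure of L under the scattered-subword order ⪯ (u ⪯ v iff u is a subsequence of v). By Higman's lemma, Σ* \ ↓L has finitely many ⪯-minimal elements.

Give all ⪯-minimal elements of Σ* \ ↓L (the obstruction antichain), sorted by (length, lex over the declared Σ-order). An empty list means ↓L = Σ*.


|Q|=57, |F|=16, |δ|=124 (71 ε).
min D↑ (15 st, q0=0, F={12}): 0:4→1,z→2 1:4→3,z→4 2:4→5,z→6 3:4→7,z→8 4:4→9,z→6 5:4→10,z→6 6:4→11,z→12 7:4→11,z→13 8:4→6,z→6 9:4→14,z→6 10:4→14,z→11 11:4→12,z→12 12:4→12,z→12 13:4→11,z→6 14:4→11,z→11 [Hopcroft].
'zzz': N↓-sim [31, 27, 9, 5] end={s40,s42,s46,s47,s50} — reject; 3/3 deletions ∈↓L.
'zz44': run [31, 27, 9, 5, 4] end={s40,s42,s46,s47} ∉↓L; 4/4 del acc.
'44444': run [31, 24, 19, 12, 5, 4] end={s40,s42,s46,s47} ∉↓L; 5/5 del acc.
'4444z': |S_i|=[31, 24, 19, 12, 5, 4] end={s40,s42,s46,s47} — reject; 5/5 del acc.
'44z4z': N↓-sim [31, 24, 19, 11, 7, 5] end={s40,s42,s46,s47,s50} — reject; 5/5 single-dels accept.
'z44z4': |S_i|=[31, 27, 18, 9, 6, 4] end={s40,s42,s46,s47} ∉↓L; 5/5 single-dels accept.
6 obstructions.

Antichain: [zzz, zz44, 44444, 4444z, 44z4z, z44z4].


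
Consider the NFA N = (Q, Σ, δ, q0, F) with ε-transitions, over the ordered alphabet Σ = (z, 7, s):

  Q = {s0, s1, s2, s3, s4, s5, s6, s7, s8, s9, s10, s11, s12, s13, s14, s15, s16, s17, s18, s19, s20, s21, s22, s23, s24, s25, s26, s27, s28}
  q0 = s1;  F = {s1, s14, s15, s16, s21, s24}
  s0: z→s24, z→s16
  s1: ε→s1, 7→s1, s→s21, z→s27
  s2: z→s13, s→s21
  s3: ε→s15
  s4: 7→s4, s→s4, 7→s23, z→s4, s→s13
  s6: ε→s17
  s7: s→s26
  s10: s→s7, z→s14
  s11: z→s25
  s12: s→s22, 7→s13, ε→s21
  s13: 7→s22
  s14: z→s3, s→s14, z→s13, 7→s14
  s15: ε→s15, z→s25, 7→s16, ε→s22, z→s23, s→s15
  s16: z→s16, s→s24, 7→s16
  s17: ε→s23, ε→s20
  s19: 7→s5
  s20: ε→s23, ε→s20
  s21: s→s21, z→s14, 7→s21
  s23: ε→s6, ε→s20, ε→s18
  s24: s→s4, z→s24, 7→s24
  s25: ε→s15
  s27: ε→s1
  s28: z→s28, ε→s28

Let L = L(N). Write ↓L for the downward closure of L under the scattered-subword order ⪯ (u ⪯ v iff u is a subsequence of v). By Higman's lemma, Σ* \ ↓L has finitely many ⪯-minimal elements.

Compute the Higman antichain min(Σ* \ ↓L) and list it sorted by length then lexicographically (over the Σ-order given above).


min(Σ*\↓L) = [szz7ss].

|Q|=29, |F|=6, |δ|=54 (16 ε).
min D↑ (7 st, q0=0, F={6}): 0:z→0,7→0,s→1 1:z→2,7→1,s→1 2:z→3,7→2,s→2 3:z→3,7→4,s→3 4:z→4,7→4,s→5 5:z→5,7→5,s→6 6:z→6,7→6,s→6.
'szz7ss': N↓-sim [17, 15, 14, 13, 10, 9, 8] end={s13,s17,s18,s20,s22,s23,s4,s6} rej; 6/6 deletions ∈↓L.
1 minimals (antichain).


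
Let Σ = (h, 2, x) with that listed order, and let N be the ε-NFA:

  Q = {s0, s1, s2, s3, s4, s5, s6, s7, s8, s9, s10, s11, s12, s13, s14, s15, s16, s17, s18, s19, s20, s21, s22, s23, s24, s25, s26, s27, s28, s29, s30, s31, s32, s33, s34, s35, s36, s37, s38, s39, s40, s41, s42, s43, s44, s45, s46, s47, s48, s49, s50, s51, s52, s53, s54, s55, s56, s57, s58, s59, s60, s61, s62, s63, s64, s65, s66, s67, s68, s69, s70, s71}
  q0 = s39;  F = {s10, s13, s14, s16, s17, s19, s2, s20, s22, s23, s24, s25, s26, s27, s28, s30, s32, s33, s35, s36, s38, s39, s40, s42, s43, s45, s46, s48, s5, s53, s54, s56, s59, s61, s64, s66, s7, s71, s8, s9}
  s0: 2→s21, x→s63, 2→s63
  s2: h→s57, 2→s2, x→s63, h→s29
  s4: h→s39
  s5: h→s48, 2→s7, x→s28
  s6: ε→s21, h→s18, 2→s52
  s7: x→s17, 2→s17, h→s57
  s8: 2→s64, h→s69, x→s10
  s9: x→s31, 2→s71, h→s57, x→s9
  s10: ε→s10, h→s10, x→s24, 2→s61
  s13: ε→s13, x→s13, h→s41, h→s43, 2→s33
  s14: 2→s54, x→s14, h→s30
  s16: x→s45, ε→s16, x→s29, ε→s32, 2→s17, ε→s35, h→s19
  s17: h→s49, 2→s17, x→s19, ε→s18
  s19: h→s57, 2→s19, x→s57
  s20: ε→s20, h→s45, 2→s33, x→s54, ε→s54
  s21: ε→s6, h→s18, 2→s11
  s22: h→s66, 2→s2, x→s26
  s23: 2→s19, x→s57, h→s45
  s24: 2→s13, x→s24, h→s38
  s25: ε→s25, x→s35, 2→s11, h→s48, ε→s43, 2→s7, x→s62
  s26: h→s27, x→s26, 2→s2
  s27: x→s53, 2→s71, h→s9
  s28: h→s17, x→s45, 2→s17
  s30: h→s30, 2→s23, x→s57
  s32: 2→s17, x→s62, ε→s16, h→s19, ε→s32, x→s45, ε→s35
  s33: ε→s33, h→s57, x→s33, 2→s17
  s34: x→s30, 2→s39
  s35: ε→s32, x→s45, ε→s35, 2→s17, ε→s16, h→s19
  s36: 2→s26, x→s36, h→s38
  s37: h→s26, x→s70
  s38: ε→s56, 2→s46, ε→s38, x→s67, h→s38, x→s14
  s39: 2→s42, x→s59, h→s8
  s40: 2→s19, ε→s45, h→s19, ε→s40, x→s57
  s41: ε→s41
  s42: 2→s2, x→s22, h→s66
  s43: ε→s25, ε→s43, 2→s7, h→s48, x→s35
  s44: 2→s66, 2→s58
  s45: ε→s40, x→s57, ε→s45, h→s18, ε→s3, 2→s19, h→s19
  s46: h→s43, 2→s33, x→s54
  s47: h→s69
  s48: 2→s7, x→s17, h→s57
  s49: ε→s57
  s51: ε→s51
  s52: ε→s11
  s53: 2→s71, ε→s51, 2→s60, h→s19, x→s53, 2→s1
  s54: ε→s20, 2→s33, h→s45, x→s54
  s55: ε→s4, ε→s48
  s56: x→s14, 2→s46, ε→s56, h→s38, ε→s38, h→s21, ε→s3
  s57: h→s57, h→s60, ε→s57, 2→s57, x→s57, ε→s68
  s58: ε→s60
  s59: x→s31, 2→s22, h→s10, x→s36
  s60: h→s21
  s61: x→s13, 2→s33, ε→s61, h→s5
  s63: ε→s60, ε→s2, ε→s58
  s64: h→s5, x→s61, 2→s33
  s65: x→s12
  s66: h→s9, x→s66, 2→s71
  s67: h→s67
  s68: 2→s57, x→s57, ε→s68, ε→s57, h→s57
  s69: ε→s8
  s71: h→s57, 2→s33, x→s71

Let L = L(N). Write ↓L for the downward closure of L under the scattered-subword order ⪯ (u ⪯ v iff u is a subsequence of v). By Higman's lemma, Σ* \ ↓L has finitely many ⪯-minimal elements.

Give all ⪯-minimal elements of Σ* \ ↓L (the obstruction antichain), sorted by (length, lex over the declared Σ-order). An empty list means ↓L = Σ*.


|Q|=72, |F|=40, |δ|=207 (49 ε).
min D↑ (35 st, q0=0, F={16}): 0:h→1,2→2,x→3 1:h→1,2→4,x→5 2:h→6,2→7,x→8 3:h→5,2→8,x→9 4:h→10,2→11,x→12 5:h→5,2→12,x→13 6:h→14,2→15,x→6 7:h→16,2→7,x→7 8:h→6,2→7,x→17 9:h→18,2→17,x→9 10:h→19,2→20,x→21 11:h→16,2→22,x→11 12:h→10,2→11,x→23 13:h→18,2→23,x→13 14:h→16,2→15,x→14 15:h→16,2→11,x→15 16:h→16,2→16,x→16 17:h→24,2→7,x→17 18:h→18,2→25,x→26 19:h→16,2→20,x→22 20:h→16,2→22,x→22 21:h→22,2→22,x→27 22:h→16,2→22,x→28 23:h→29,2→11,x→23 24:h→14,2→15,x→30 25:h→29,2→11,x→31 26:h→32,2→31,x→26 27:h→28,2→28,x→16 28:h→16,2→28,x→16 29:h→19,2→20,x→33 30:h→28,2→15,x→30 31:h→27,2→11,x→31 32:h→32,2→34,x→16 33:h→28,2→22,x→27 34:h→27,2→28,x→16 (ε-aug+det+¬).
'22h': |S_i|=[60, 48, 19, 10] end={s11,s18,s21,s29,s49,s52,s57,s6,s60,s68} — reject; 3/3 deletions ∈↓L.
'2hhh': |S_i|=[60, 48, 35, 17, 9] end={s11,s18,s21,s49,s52,s57,s6,s60,s68} rej; 4/4 del acc.
'h2hxxx': |S_i|=[60, 51, 36, 26, 20, 14, 8] end={s11,s18,s21,s52,s57,s6,s60,s68} ∉↓L; 6/6 del acc.
'h222xx': |S_i|=[60, 51, 36, 13, 11, 9, 8] end={s11,s18,s21,s52,s57,s6,s60,s68} rej; 6/6 del acc.
'xxhxhx': run [60, 55, 50, 41, 32, 16, 8] end={s11,s18,s21,s52,s57,s6,s60,s68} — reject; 6/6 deletions ∈↓L.
5 obstructions.

Antichain: [22h, 2hhh, h2hxxx, h222xx, xxhxhx].


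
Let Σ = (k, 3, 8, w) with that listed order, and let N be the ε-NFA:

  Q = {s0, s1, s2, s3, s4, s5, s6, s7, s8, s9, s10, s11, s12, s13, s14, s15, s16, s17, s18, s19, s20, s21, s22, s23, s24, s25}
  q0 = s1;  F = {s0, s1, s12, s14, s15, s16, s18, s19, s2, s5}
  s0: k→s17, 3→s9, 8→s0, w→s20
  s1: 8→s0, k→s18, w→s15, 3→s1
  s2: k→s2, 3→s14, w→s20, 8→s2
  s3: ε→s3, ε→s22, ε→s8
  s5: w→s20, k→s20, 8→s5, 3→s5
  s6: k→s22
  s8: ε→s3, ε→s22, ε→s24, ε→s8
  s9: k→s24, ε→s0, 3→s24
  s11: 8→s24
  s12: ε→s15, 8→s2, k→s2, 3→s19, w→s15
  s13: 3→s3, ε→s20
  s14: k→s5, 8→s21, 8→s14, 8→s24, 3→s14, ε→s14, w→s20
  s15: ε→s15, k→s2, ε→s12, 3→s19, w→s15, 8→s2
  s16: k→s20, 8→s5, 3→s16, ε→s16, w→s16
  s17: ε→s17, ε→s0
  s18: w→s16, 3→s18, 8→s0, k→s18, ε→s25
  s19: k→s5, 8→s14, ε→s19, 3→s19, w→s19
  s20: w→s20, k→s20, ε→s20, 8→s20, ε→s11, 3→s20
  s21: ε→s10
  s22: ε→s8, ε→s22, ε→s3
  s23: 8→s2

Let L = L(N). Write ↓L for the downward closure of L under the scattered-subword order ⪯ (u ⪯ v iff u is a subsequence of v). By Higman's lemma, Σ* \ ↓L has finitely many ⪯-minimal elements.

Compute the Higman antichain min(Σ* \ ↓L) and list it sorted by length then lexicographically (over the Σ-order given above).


A = [8w, kwk, wkw, w3kk].

|Q|=26, |F|=10, |δ|=76 (24 ε).
min D↑ (10 st, q0=0, F={5}): 0:k→1,3→0,8→2,w→3 1:k→1,3→1,8→2,w→4 2:k→2,3→2,8→2,w→5 3:k→6,3→7,8→6,w→3 4:k→5,3→4,8→8,w→4 5:k→5,3→5,8→5,w→5 6:k→6,3→9,8→6,w→5 7:k→8,3→7,8→9,w→7 8:k→5,3→8,8→8,w→5 9:k→8,3→9,8→9,w→5 (ε-aug+det+¬).
'8w': run [18, 11, 3] end={s11,s20,s24} — reject; 2/2 single-dels accept.
'kwk': |S_i|=[18, 14, 5, 3] end={s11,s20,s24} ∉↓L; 3/3 del acc.
'wkw': run [18, 12, 8, 3] end={s11,s20,s24} rej; 3/3 single-dels accept.
'w3kk': run [18, 12, 9, 4, 3] end={s11,s20,s24} ∉↓L; 4/4 del acc.
4 obstructions.


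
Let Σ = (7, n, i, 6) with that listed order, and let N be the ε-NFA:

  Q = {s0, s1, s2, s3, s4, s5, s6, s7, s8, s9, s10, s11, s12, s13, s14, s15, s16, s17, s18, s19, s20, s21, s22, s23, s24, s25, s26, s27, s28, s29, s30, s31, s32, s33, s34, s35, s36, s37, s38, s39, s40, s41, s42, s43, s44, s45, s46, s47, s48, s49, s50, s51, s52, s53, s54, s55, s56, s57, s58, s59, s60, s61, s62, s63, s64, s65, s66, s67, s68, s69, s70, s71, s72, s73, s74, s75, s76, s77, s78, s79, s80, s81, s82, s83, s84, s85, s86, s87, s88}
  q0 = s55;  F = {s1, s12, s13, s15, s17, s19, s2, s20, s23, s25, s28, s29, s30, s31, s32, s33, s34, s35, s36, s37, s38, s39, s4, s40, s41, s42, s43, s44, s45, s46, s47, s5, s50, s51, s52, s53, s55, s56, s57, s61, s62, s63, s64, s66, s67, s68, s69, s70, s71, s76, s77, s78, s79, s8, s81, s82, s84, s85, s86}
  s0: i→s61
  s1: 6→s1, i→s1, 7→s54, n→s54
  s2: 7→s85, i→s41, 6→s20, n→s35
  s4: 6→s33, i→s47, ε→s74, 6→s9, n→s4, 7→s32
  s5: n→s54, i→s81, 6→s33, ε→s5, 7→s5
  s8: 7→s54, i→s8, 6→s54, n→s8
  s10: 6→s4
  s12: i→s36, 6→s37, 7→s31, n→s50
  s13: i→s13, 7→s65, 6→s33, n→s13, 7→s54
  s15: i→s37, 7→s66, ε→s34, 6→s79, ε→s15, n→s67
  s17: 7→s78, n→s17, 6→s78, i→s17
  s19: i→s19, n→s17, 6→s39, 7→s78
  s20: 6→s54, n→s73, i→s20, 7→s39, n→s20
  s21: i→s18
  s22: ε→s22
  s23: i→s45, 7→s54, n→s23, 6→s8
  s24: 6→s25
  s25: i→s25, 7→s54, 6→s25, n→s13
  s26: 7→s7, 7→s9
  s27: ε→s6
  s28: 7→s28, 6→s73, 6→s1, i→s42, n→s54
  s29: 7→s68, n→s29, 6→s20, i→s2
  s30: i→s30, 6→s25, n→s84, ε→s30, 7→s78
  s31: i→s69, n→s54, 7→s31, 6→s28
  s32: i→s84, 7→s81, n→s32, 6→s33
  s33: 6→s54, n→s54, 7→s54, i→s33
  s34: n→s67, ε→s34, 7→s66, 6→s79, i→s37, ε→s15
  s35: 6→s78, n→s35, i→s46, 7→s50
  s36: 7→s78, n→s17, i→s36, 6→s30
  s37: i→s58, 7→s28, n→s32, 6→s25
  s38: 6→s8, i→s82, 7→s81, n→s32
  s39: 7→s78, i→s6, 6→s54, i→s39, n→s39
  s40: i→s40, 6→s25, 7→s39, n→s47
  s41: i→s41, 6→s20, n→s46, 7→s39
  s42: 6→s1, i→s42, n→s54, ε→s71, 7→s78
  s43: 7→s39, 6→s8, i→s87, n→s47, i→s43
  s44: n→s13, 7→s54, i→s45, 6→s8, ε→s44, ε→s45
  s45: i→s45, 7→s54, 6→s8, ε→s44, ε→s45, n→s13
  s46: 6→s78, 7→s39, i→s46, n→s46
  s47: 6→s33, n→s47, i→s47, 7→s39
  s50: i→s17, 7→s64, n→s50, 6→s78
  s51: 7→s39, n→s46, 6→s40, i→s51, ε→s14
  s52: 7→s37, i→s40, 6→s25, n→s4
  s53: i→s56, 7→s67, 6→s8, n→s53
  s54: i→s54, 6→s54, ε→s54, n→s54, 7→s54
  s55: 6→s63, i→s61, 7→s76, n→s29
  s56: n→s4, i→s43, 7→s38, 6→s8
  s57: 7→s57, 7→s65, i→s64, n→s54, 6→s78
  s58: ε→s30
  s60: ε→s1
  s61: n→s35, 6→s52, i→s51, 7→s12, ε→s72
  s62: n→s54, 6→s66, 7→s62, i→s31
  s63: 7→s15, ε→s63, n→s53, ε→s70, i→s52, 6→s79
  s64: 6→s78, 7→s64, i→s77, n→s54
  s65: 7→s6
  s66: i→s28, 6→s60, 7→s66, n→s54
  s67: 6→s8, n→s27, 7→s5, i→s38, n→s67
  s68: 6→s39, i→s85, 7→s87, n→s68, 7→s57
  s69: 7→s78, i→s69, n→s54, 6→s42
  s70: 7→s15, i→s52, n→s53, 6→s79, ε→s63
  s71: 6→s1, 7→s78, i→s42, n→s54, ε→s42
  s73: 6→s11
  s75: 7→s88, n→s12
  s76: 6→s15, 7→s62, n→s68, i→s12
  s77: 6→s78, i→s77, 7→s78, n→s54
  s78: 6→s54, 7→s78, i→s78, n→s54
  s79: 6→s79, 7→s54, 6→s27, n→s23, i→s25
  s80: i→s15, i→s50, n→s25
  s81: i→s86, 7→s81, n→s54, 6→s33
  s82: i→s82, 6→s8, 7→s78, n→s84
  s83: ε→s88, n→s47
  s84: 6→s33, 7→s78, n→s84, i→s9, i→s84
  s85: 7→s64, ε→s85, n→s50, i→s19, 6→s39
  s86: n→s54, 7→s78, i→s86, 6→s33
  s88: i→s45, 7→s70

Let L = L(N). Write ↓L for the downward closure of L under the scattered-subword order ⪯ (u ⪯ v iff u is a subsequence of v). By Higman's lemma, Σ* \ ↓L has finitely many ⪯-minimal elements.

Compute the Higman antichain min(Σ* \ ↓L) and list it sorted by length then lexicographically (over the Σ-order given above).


min(Σ*\↓L) = [77n, n66, 667, in6n, ii76].

|Q|=89, |F|=59, |δ|=292 (25 ε).
min D↑ (56 st, q0=0, F={16}): 0:7→1,n→2,i→3,6→4 1:7→5,n→6,i→7,6→8 2:7→6,n→2,i→9,6→10 3:7→7,n→11,i→12,6→13 4:7→8,n→14,i→13,6→15 5:7→5,n→16,i→17,6→18 6:7→19,n→6,i→20,6→21 7:7→17,n→22,i→23,6→24 8:7→18,n→25,i→24,6→15 9:7→20,n→11,i→26,6→10 10:7→21,n→10,i→10,6→16 11:7→22,n→11,i→27,6→28 12:7→21,n→27,i→12,6→29 13:7→24,n→30,i→29,6→31 14:7→25,n→14,i→32,6→33 15:7→16,n→34,i→31,6→15 16:7→16,n→16,i→16,6→16 17:7→17,n→16,i→35,6→36 18:7→18,n→16,i→36,6→37 19:7→19,n→16,i→38,6→28 20:7→38,n→22,i→39,6→21 21:7→28,n→21,i→21,6→16 22:7→38,n→22,i→40,6→28 23:7→28,n→40,i→23,6→41 24:7→36,n→42,i→41,6→31 25:7→43,n→25,i→44,6→33 26:7→21,n→27,i→26,6→10 27:7→21,n→27,i→27,6→28 28:7→28,n→16,i→28,6→16 29:7→21,n→45,i→29,6→31 30:7→42,n→30,i→45,6→46 31:7→16,n→47,i→31,6→31 32:7→44,n→30,i→48,6→33 33:7→16,n→33,i→33,6→16 34:7→16,n→34,i→49,6→33 35:7→28,n→16,i→35,6→50 36:7→36,n→16,i→50,6→37 37:7→16,n→16,i→37,6→37 38:7→38,n→16,i→51,6→28 39:7→28,n→40,i→39,6→21 40:7→28,n→40,i→40,6→28 41:7→28,n→52,i→41,6→31 42:7→53,n→42,i→52,6→46 43:7→43,n→16,i→53,6→46 44:7→53,n→42,i→54,6→33 45:7→21,n→45,i→45,6→46 46:7→16,n→16,i→46,6→16 47:7→16,n→47,i→47,6→46 48:7→21,n→45,i→48,6→33 49:7→16,n→47,i→49,6→33 50:7→28,n→16,i→50,6→37 51:7→28,n→16,i→51,6→28 52:7→28,n→52,i→52,6→46 53:7→53,n→16,i→55,6→46 54:7→28,n→52,i→54,6→33 55:7→28,n→16,i→55,6→46 [Hopcroft].
'77n': N↓-sim [72, 51, 23, 1] end={s54} — reject; 3/3 single-dels accept.
'n66': N↓-sim [72, 44, 10, 2] end={s11,s54} — reject; 3/3 single-dels accept.
'667': |S_i|=[72, 48, 17, 3] end={s54,s6,s65} ∉↓L; 3/3 del acc.
'in6n': run [72, 54, 25, 5, 1] end={s54} ∉↓L; 4/4 del acc.
'ii76': N↓-sim [72, 54, 36, 5, 1] end={s54} ∉↓L; 4/4 single-dels accept.
5 words, ⪯-incomp.


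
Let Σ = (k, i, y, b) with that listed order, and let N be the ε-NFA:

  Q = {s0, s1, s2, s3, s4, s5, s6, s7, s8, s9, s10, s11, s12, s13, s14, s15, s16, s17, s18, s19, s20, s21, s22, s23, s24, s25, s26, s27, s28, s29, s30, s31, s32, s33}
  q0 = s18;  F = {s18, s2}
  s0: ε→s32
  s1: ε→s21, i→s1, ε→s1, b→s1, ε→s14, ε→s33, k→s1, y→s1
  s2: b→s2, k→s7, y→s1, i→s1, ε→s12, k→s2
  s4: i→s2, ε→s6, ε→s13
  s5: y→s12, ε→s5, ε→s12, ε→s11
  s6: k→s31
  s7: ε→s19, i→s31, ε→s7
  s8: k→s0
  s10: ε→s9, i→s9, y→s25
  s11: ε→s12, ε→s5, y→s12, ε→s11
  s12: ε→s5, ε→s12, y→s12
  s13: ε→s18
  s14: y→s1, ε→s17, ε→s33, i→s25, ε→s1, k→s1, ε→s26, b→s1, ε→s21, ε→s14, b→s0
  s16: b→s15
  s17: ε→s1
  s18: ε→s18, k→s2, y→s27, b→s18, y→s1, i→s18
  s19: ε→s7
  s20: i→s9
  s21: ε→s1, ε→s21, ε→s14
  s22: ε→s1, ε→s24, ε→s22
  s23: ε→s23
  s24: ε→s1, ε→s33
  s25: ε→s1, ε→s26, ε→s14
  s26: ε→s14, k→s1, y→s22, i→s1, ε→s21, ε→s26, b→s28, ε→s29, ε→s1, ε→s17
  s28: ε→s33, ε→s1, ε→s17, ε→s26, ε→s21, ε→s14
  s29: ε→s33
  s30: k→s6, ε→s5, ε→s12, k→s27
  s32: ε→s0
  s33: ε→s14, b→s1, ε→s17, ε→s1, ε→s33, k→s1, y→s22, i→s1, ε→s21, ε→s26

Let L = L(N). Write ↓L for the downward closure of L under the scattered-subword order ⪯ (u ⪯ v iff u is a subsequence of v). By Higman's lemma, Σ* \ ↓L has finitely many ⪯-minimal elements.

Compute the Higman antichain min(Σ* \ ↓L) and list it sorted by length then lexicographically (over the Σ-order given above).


min(Σ*\↓L) = [y, ki].

|Q|=34, |F|=2, |δ|=103 (63 ε).
min D↑ (3 st, q0=0, F={2}): 0:k→1,i→0,y→2,b→0 1:k→1,i→2,y→2,b→1 2:k→2,i→2,y→2,b→2 [Hopcroft].
'y': |S_i|=[22, 17] end={s0,s1,s11,s12,s14,s17,s21,s22,s24,s25,s26,s27,…} ∉↓L; 1/1 deletions ∈↓L.
'ki': |S_i|=[22, 20, 14] end={s0,s1,s14,s17,s21,s22,s24,s25,s26,s28,s29,s31,…} ∉↓L; 2/2 single-dels accept.
2 words, ⪯-incomp.


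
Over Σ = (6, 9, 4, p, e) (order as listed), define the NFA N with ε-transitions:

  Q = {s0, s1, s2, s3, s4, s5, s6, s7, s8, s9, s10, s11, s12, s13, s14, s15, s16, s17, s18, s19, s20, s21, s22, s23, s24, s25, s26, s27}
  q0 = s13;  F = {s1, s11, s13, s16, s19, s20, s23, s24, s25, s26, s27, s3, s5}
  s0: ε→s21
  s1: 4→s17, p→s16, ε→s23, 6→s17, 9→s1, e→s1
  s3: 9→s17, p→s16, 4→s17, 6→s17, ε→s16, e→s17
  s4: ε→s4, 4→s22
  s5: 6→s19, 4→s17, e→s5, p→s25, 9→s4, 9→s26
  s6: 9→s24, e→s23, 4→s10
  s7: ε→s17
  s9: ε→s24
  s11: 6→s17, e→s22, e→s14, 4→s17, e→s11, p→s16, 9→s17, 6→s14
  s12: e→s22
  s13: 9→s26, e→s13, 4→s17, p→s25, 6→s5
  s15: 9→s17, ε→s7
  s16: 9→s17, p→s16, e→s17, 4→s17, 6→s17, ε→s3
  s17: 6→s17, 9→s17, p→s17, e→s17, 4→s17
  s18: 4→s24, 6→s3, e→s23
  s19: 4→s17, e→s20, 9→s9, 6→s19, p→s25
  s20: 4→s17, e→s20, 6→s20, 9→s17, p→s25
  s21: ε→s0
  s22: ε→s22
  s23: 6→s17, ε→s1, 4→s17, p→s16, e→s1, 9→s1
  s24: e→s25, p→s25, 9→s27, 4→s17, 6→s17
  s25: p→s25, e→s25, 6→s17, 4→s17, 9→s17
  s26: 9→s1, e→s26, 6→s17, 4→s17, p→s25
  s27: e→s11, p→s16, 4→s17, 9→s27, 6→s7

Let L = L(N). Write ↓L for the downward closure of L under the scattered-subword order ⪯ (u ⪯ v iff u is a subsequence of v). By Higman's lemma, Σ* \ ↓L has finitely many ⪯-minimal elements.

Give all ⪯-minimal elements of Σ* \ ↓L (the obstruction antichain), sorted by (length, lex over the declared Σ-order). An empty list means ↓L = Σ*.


Antichain: [4, 96, p6, p9, 66e9, 99pe].

|Q|=28, |F|=13, |δ|=94 (11 ε).
min D↑ (12 st, q0=0, F={3}): 0:6→1,9→2,4→3,p→4,e→0 1:6→5,9→2,4→3,p→4,e→1 2:6→3,9→6,4→3,p→4,e→2 3:6→3,9→3,4→3,p→3,e→3 4:6→3,9→3,4→3,p→4,e→4 5:6→5,9→7,4→3,p→4,e→8 6:6→3,9→6,4→3,p→9,e→6 7:6→3,9→10,4→3,p→4,e→4 8:6→8,9→3,4→3,p→4,e→8 9:6→3,9→3,4→3,p→9,e→3 10:6→3,9→10,4→3,p→9,e→11 11:6→3,9→3,4→3,p→9,e→11 [Hopcroft].
'4': N↓-sim [19, 2] end={s17,s22} ∉↓L; 1/1 single-dels accept.
'96': N↓-sim [19, 15, 3] end={s14,s17,s7} — reject; 2/2 del acc.
'p6': N↓-sim [19, 4, 1] end={s17} ∉↓L; 2/2 single-dels accept.
'p9': |S_i|=[19, 4, 1] end={s17} ∉↓L; 2/2 deletions ∈↓L.
'66e9': N↓-sim [19, 18, 13, 8, 1] end={s17} — reject; 4/4 deletions ∈↓L.
'99pe': N↓-sim [19, 15, 10, 3, 1] end={s17} rej; 4/4 deletions ∈↓L.
6 minimals (antichain).


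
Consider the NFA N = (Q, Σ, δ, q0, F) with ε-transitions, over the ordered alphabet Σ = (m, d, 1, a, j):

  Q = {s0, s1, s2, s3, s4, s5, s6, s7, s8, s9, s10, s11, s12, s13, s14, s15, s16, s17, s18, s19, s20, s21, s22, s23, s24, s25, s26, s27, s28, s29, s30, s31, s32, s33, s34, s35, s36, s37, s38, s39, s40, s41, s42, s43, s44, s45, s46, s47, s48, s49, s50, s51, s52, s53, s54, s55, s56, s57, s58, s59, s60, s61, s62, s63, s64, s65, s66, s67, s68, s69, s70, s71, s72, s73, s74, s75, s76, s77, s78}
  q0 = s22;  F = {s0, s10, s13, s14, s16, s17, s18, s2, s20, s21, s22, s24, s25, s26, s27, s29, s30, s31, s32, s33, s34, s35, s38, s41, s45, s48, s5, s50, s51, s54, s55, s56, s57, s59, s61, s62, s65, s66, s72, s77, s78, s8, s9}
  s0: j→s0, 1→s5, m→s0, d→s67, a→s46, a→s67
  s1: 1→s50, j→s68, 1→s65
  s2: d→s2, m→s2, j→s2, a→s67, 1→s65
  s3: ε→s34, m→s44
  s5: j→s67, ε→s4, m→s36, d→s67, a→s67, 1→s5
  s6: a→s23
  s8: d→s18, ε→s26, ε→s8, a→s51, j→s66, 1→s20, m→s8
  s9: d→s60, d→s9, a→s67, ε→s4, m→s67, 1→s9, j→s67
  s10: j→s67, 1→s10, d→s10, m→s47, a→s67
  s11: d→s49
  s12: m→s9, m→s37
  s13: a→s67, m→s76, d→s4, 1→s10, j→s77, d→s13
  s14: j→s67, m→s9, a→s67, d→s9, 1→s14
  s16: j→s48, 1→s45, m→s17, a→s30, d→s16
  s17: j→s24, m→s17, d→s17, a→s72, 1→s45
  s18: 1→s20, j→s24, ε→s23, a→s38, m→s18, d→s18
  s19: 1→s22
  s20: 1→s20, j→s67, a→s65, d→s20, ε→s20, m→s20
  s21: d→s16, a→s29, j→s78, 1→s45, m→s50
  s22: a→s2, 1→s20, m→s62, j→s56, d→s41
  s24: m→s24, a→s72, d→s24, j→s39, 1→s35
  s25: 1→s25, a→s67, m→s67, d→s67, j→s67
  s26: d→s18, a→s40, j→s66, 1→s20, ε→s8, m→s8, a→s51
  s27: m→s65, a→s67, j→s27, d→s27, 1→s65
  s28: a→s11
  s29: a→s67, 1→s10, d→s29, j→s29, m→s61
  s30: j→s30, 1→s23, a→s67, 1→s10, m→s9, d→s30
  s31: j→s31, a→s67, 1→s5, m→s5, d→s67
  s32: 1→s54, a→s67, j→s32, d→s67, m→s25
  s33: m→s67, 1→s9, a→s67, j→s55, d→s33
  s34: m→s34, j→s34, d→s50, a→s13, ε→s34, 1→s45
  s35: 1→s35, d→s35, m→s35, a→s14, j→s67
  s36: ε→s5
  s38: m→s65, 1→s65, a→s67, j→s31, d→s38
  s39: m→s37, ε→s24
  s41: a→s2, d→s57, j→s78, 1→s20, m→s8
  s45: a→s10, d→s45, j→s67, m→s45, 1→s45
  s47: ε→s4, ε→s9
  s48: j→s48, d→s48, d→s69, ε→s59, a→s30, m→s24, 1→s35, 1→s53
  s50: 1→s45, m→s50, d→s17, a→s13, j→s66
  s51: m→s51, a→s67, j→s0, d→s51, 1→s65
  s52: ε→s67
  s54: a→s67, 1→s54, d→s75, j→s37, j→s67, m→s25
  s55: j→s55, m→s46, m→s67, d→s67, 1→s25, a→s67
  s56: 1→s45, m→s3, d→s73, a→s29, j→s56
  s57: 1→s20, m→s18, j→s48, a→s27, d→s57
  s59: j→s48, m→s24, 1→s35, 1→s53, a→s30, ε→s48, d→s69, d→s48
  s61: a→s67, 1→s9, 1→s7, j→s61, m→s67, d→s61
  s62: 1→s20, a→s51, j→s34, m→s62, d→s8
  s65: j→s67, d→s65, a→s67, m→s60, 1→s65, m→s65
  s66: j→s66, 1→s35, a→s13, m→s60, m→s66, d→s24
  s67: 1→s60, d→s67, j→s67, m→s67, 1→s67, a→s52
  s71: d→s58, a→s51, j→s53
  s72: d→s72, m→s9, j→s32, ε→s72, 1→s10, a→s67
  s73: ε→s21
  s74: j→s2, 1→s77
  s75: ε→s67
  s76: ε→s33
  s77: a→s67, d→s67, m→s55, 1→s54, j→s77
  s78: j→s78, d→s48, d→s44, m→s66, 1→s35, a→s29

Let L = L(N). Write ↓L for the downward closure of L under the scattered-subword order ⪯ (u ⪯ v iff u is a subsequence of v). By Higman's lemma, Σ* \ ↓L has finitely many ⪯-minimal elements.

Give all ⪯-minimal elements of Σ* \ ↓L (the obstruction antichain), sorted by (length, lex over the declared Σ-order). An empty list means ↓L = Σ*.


min(Σ*\↓L) = [1j, aa, majd, jamm, ddamj, dj1adm].

|Q|=79, |F|=43, |δ|=272 (20 ε).
min D↑ (42 st, q0=0, F={12}): 0:m→1,d→2,1→3,a→4,j→5 1:m→1,d→6,1→3,a→7,j→8 2:m→6,d→9,1→3,a→4,j→10 3:m→3,d→3,1→3,a→11,j→12 4:m→4,d→4,1→11,a→12,j→4 5:m→8,d→13,1→14,a→15,j→5 6:m→6,d→16,1→3,a→7,j→17 7:m→7,d→7,1→11,a→12,j→18 8:m→8,d→19,1→14,a→20,j→8 9:m→16,d→9,1→3,a→21,j→22 10:m→17,d→22,1→23,a→15,j→10 11:m→11,d→11,1→11,a→12,j→12 12:m→12,d→12,1→12,a→12,j→12 13:m→19,d→24,1→14,a→15,j→10 14:m→14,d→14,1→14,a→25,j→12 15:m→26,d→15,1→25,a→12,j→15 16:m→16,d→16,1→3,a→27,j→28 17:m→17,d→28,1→23,a→20,j→17 18:m→18,d→12,1→29,a→12,j→18 19:m→19,d→30,1→14,a→20,j→17 20:m→31,d→20,1→25,a→12,j→32 21:m→11,d→21,1→11,a→12,j→21 22:m→28,d→22,1→23,a→33,j→22 23:m→23,d→23,1→23,a→34,j→12 24:m→30,d→24,1→14,a→33,j→22 25:m→35,d→25,1→25,a→12,j→12 26:m→12,d→26,1→35,a→12,j→26 27:m→11,d→27,1→11,a→12,j→36 28:m→28,d→28,1→23,a→37,j→28 29:m→29,d→12,1→29,a→12,j→12 30:m→30,d→30,1→14,a→37,j→28 31:m→12,d→31,1→35,a→12,j→38 32:m→38,d→12,1→39,a→12,j→32 33:m→35,d→33,1→25,a→12,j→33 34:m→35,d→35,1→34,a→12,j→12 35:m→12,d→35,1→35,a→12,j→12 36:m→29,d→12,1→29,a→12,j→36 37:m→35,d→37,1→25,a→12,j→40 38:m→12,d→12,1→41,a→12,j→38 39:m→41,d→12,1→39,a→12,j→12 40:m→41,d→12,1→39,a→12,j→40 41:m→12,d→12,1→41,a→12,j→12 [Hopcroft].
'1j': run [62, 21, 4] end={s37,s52,s60,s67} — reject; 2/2 single-dels accept.
'aa': N↓-sim [62, 35, 4] end={s46,s52,s60,s67} — reject; 2/2 single-dels accept.
'majd': |S_i|=[62, 47, 28, 16, 4] end={s52,s60,s67,s75} ∉↓L; 4/4 deletions ∈↓L.
'jamm': |S_i|=[62, 51, 25, 13, 4] end={s46,s52,s60,s67} ∉↓L; 4/4 del acc.
'ddamj': |S_i|=[62, 57, 48, 23, 10, 3] end={s52,s60,s67} — reject; 5/5 del acc.
'dj1adm': |S_i|=[62, 57, 42, 19, 6, 5, 3] end={s52,s60,s67} rej; 6/6 deletions ∈↓L.
6 minimals (antichain).


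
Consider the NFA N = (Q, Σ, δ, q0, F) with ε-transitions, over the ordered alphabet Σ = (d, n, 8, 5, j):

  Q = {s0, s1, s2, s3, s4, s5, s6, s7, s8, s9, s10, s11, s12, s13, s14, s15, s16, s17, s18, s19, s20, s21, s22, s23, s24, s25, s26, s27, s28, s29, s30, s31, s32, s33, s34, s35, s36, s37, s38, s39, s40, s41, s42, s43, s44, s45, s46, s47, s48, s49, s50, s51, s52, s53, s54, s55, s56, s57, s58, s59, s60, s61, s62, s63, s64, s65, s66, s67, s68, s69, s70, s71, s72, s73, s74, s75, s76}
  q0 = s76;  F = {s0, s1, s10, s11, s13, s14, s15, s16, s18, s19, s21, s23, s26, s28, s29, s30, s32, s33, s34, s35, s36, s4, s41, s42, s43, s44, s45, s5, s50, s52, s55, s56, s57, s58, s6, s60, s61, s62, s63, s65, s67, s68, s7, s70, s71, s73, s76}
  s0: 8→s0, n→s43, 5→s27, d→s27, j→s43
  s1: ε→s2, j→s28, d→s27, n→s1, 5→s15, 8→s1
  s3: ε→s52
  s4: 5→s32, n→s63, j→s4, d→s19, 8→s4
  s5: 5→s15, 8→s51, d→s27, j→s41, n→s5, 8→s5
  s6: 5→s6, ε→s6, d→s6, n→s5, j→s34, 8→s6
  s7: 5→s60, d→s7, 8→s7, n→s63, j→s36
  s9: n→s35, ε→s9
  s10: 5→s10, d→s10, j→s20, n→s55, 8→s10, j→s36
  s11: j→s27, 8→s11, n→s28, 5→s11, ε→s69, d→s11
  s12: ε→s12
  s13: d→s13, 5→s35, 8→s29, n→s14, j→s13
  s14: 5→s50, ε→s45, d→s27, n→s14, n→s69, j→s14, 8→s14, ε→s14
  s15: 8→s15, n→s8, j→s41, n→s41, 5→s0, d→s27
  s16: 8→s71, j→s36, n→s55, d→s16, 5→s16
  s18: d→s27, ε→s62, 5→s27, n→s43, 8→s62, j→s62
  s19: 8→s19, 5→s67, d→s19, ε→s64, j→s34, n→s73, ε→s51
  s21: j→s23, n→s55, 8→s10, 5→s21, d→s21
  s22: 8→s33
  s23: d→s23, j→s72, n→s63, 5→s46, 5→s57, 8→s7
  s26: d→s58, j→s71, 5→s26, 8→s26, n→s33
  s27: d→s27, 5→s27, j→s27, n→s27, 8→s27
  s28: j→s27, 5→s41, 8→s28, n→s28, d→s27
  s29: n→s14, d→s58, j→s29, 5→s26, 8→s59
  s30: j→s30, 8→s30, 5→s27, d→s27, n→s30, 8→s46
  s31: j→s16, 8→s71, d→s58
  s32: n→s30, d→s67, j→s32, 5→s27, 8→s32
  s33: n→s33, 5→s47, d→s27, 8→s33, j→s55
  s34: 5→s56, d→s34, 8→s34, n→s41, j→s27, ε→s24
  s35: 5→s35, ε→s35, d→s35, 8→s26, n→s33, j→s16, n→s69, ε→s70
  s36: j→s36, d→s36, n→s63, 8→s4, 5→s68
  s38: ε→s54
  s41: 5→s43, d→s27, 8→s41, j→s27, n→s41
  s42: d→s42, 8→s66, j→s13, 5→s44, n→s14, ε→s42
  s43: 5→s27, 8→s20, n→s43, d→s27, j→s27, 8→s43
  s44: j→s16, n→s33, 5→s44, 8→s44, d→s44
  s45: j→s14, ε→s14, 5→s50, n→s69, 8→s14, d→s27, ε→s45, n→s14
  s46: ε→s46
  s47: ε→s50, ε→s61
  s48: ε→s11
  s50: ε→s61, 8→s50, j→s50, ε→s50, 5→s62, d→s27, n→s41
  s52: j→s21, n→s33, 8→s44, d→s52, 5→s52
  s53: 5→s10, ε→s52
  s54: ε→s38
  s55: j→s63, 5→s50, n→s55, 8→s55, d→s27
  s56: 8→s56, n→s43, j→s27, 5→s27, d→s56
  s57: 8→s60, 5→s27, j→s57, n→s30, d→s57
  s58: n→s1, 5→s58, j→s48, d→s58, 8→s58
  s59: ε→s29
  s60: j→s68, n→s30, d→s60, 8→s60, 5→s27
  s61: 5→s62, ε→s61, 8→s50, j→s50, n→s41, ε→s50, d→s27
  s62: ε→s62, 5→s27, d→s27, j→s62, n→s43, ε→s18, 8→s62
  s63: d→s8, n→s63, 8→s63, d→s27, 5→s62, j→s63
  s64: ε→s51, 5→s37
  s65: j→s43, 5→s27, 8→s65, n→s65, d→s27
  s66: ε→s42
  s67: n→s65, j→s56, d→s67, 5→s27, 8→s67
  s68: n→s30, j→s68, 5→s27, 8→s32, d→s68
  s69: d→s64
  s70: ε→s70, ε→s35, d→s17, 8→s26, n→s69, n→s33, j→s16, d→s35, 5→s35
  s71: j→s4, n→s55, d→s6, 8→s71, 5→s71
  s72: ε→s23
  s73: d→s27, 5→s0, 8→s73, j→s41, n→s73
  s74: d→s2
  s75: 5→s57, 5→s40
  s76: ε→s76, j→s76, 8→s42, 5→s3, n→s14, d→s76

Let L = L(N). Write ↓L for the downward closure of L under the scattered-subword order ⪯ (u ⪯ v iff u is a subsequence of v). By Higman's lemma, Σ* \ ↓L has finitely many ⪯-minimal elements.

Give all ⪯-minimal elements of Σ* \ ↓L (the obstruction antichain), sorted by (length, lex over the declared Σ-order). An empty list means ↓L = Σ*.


A = [nd, n5nj, n555, 5jj55, 8j8djj].

|Q|=77, |F|=47, |δ|=300 (37 ε).
min D↑ (44 st, q0=0, F={4}): 0:d→0,n→1,8→2,5→3,j→0 1:d→4,n→1,8→1,5→5,j→1 2:d→2,n→1,8→2,5→6,j→7 3:d→3,n→8,8→6,5→3,j→9 4:d→4,n→4,8→4,5→4,j→4 5:d→4,n→10,8→5,5→11,j→5 6:d→6,n→8,8→6,5→6,j→12 7:d→7,n→1,8→13,5→14,j→7 8:d→4,n→8,8→8,5→5,j→15 9:d→9,n→15,8→16,5→9,j→17 10:d→4,n→10,8→10,5→18,j→4 11:d→4,n→18,8→11,5→4,j→11 12:d→12,n→15,8→19,5→12,j→20 13:d→21,n→1,8→13,5→22,j→13 14:d→14,n→8,8→22,5→14,j→12 15:d→4,n→15,8→15,5→5,j→23 16:d→16,n→15,8→16,5→16,j→20 17:d→17,n→23,8→24,5→25,j→17 18:d→4,n→18,8→18,5→4,j→4 19:d→26,n→15,8→19,5→19,j→27 20:d→20,n→23,8→27,5→28,j→20 21:d→21,n→29,8→21,5→21,j→30 22:d→21,n→8,8→22,5→22,j→19 23:d→4,n→23,8→23,5→11,j→23 24:d→24,n→23,8→24,5→31,j→20 25:d→25,n→32,8→31,5→4,j→25 26:d→26,n→33,8→26,5→26,j→34 27:d→35,n→23,8→27,5→36,j→27 28:d→28,n→32,8→36,5→4,j→28 29:d→4,n→29,8→29,5→37,j→38 30:d→30,n→38,8→30,5→30,j→4 31:d→31,n→32,8→31,5→4,j→28 32:d→4,n→32,8→32,5→4,j→32 33:d→4,n→33,8→33,5→37,j→10 34:d→34,n→10,8→34,5→39,j→4 35:d→35,n→40,8→35,5→41,j→34 36:d→41,n→32,8→36,5→4,j→36 37:d→4,n→10,8→37,5→42,j→10 38:d→4,n→38,8→38,5→10,j→4 39:d→39,n→18,8→39,5→4,j→4 40:d→4,n→40,8→40,5→42,j→10 41:d→41,n→43,8→41,5→4,j→39 42:d→4,n→18,8→42,5→4,j→18 43:d→4,n→43,8→43,5→4,j→18 (ε-aug+det+¬).
'nd': run [64, 29, 5] end={s27,s37,s51,s64,s8} — reject; 2/2 del acc.
'n5nj': run [64, 29, 13, 5, 1] end={s27} — reject; 4/4 del acc.
'n555': |S_i|=[64, 29, 13, 6, 1] end={s27} rej; 4/4 single-dels accept.
'5jj55': |S_i|=[64, 56, 44, 32, 16, 1] end={s27} — reject; 5/5 del acc.
'8j8djj': |S_i|=[64, 57, 51, 44, 26, 14, 1] end={s27} — reject; 6/6 single-dels accept.
5 obstructions.
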